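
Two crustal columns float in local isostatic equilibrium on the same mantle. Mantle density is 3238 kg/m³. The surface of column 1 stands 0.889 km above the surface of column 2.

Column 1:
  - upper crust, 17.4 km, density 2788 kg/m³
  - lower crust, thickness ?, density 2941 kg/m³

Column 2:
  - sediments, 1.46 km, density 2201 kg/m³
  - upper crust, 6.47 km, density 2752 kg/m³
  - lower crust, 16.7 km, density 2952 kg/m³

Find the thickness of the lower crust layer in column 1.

15.1 km

Take the compensation level at the base of the deeper column (depth z_c below the surface of column 1) and equate Σ ρ_i t_i down to z_c; mantle fills any gap and the z_c terms cancel.
Column 1: 17.4×2788 + x×2941 + (z_c − 17.4 − x)×3238
Column 2: 0.889×0 + 1.46×2201 + 6.47×2752 + 16.7×2952 + (z_c − 0.889 − 24.63)×3238
The z_c×3238 term appears on both sides and cancels. Collect the known terms of each column as K = Σ(ρt)_known − 3238 × (depth of known layers): K_1 = 48511.2 − 3238×17.4 = −7830; K_2 = 70317.3 − 3238×(0.889 + 24.63) = −12313.222.
Balance: K_1 − x×(3238 − 2941) = K_2, so x = (K_1 − K_2)/(3238 − 2941) = 4483.22/297 = 15.1 km.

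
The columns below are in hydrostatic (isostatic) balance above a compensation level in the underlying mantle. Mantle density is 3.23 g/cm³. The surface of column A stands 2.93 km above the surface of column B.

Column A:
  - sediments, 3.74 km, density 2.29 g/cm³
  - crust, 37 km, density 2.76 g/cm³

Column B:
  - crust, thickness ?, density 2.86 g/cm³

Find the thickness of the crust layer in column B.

Take the compensation level at the base of the deeper column (depth z_c below the surface of column A) and equate Σ ρ_i t_i down to z_c; mantle fills any gap and the z_c terms cancel.
Column A: 3.74×2.29 + 37×2.76 + (z_c − 40.74)×3.23
Column B: 2.93×0 + x×2.86 + (z_c − 2.93 − 0 − x)×3.23
The z_c×3.23 term appears on both sides and cancels. Collect the known terms of each column as K = Σ(ρt)_known − 3.23 × (depth of known layers): K_A = 110.6846 − 3.23×40.74 = −20.9056; K_B = 0 − 3.23×(2.93 + 0) = −9.4639.
Balance: K_A = K_B − x×(3.23 − 2.86), so x = (K_B − K_A)/(3.23 − 2.86) = 11.4417/0.37 = 30.9 km.

30.9 km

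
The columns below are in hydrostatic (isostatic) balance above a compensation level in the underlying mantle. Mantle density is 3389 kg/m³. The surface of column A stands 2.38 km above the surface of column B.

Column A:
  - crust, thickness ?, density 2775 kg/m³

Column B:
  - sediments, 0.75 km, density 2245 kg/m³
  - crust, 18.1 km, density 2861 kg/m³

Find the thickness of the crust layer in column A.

Take the compensation level at the base of the deeper column (depth z_c below the surface of column A) and equate Σ ρ_i t_i down to z_c; mantle fills any gap and the z_c terms cancel.
Column A: x×2775 + (z_c − 0 − x)×3389
Column B: 2.38×0 + 0.75×2245 + 18.1×2861 + (z_c − 2.38 − 18.85)×3389
The z_c×3389 term appears on both sides and cancels. Collect the known terms of each column as K = Σ(ρt)_known − 3389 × (depth of known layers): K_A = 0 − 3389×0 = 0; K_B = 53467.85 − 3389×(2.38 + 18.85) = −18480.62.
Balance: K_A − x×(3389 − 2775) = K_B, so x = (K_A − K_B)/(3389 − 2775) = 18480.6/614 = 30.1 km.

30.1 km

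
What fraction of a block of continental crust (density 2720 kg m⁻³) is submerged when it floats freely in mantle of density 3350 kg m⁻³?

Submerged fraction = ρ_obj/ρ_fluid = 2720/3350 = 81.2%.

81.2%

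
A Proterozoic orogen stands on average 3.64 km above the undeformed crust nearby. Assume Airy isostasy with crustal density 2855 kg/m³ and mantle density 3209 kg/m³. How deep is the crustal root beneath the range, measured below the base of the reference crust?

For local isostatic compensation: the weight of the topography is balanced by the buoyancy of the root, ρ_c h = (ρ_m − ρ_c) r.
r = h · ρ_c / (ρ_m − ρ_c) = 3.64 km × 2855 / (3209 − 2855) = 29.4 km.

29.4 km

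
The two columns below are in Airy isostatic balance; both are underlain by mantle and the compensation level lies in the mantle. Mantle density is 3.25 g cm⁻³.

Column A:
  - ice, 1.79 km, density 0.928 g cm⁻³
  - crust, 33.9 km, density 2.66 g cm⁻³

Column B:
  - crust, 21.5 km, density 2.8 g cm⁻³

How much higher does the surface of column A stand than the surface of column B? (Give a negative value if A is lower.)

4.46 km

For any compensation level in the mantle, the mantle terms cancel and isostasy reduces to e = (Σt_A − Σt_B) − (Σ(ρt)_A − Σ(ρt)_B) / ρ_m.
Σt_A = 35.69 km; Σt_B = 21.5 km; Σ(ρt)_A = 91.83512; Σ(ρt)_B = 60.2 (in km·g cm⁻³).
e = (35.69 − 21.5) − (91.83512 − 60.2) / 3.25 = 4.46 km.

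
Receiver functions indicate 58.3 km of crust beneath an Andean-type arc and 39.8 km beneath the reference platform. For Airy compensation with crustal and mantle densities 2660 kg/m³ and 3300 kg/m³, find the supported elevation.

Excess crust Δ = 58.3 km − 39.8 km = 18.5 km, split between elevation h and root r with h + r = Δ.
Airy balance ρ_c h = (ρ_m − ρ_c) r gives r = h ρ_c/(ρ_m − ρ_c), so h (1 + ρ_c/(ρ_m − ρ_c)) = Δ, i.e. h = Δ (ρ_m − ρ_c)/ρ_m.
h = 18.5 km × 640/3300 = 3.59 km.

3.59 km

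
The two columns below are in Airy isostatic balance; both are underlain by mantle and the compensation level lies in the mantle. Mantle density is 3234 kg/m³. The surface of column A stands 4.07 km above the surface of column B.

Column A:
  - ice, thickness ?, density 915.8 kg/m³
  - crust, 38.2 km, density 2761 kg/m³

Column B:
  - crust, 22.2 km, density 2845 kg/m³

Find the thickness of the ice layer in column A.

Take the compensation level at the base of the deeper column (depth z_c below the surface of column A) and equate Σ ρ_i t_i down to z_c; mantle fills any gap and the z_c terms cancel.
Column A: x×915.8 + 38.2×2761 + (z_c − 38.2 − x)×3234
Column B: 4.07×0 + 22.2×2845 + (z_c − 4.07 − 22.2)×3234
The z_c×3234 term appears on both sides and cancels. Collect the known terms of each column as K = Σ(ρt)_known − 3234 × (depth of known layers): K_A = 105470.2 − 3234×38.2 = −18068.6; K_B = 63159 − 3234×(4.07 + 22.2) = −21798.18.
Balance: K_A − x×(3234 − 915.8) = K_B, so x = (K_A − K_B)/(3234 − 915.8) = 3729.58/2318.2 = 1.61 km.

1.61 km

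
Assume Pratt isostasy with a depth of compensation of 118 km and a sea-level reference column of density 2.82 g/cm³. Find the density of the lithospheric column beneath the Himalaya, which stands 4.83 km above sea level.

Pratt balance: ρ_ref D = ρ (D + h).
ρ = ρ_ref D/(D + h) = 2.82 × 118 km/(118 km + 4.83 km) = 2.71 g/cm³.

2.71 g/cm³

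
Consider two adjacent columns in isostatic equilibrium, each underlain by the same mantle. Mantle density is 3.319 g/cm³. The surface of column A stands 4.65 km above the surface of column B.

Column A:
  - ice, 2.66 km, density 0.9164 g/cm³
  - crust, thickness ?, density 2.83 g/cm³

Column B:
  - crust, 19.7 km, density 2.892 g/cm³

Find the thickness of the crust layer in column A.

Take the compensation level at the base of the deeper column (depth z_c below the surface of column A) and equate Σ ρ_i t_i down to z_c; mantle fills any gap and the z_c terms cancel.
Column A: 2.66×0.9164 + x×2.83 + (z_c − 2.66 − x)×3.319
Column B: 4.65×0 + 19.7×2.892 + (z_c − 4.65 − 19.7)×3.319
The z_c×3.319 term appears on both sides and cancels. Collect the known terms of each column as K = Σ(ρt)_known − 3.319 × (depth of known layers): K_A = 2.437624 − 3.319×2.66 = −6.390916; K_B = 56.9724 − 3.319×(4.65 + 19.7) = −23.84525.
Balance: K_A − x×(3.319 − 2.83) = K_B, so x = (K_A − K_B)/(3.319 − 2.83) = 17.4543/0.489 = 35.7 km.

35.7 km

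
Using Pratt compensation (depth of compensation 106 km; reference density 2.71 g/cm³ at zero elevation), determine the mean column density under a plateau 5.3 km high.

Pratt balance: ρ_ref D = ρ (D + h).
ρ = ρ_ref D/(D + h) = 2.71 × 106 km/(106 km + 5.3 km) = 2.58 g/cm³.

2.58 g/cm³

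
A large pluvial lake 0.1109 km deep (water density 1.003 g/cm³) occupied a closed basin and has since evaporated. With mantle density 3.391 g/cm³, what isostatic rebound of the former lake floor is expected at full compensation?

u = d ρ_w/ρ_m = 0.1109 km × 1.003/3.391 = 0.0328 km.

0.0328 km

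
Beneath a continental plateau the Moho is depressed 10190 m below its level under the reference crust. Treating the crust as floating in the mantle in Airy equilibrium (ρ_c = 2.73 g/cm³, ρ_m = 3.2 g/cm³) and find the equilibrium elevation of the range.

1750 m

By Archimedes' principle applied to the lithosphere: ρ_c h = (ρ_m − ρ_c) r.
h = r (ρ_m − ρ_c) / ρ_c = 10190 m × (3.2 − 2.73) / 2.73 = 1750 m.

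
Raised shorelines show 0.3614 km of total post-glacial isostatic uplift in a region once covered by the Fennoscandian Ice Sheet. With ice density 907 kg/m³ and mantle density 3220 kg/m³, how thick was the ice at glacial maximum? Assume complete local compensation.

1.28 km

u = t ρ_ice/ρ_m → t = u ρ_m/ρ_ice = 0.3614 km × 3220/907 = 1.28 km.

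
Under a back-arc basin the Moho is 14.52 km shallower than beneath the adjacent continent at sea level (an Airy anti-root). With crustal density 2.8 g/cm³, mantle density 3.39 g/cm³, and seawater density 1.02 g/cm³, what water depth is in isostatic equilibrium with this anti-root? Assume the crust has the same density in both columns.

Replacing a thickness d of crust by seawater at the top must be balanced by replacing crust with mantle at the base: d (ρ_c − ρ_w) = a (ρ_m − ρ_c).
d = a (ρ_m − ρ_c)/(ρ_c − ρ_w) = 14.52 km × 0.59/1.78 = 4.81 km.

4.81 km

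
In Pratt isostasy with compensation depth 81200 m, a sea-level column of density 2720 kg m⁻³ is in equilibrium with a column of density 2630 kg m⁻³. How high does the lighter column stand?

2780 m

ρ_ref D = ρ (D + h) → h = D (ρ_ref − ρ)/ρ.
h = 81200 m × (2720 − 2630)/2630 = 2780 m.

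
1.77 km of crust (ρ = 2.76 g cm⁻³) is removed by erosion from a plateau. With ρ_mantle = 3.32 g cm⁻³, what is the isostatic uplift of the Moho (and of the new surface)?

1.47 km

Unloading: uplift u = e ρ_c/ρ_m = 1.77 km × 2.76/3.32 = 1.47 km.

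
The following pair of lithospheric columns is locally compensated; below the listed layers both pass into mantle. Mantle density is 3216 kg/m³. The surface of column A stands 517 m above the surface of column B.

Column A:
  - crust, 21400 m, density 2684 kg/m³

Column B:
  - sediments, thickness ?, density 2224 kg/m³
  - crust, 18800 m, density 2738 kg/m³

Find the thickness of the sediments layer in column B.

Take the compensation level at the base of the deeper column (depth z_c below the surface of column A) and equate Σ ρ_i t_i down to z_c; mantle fills any gap and the z_c terms cancel.
Column A: 21400×2684 + (z_c − 21400)×3216
Column B: 517×0 + x×2224 + 18800×2738 + (z_c − 517 − 18800 − x)×3216
The z_c×3216 term appears on both sides and cancels. Collect the known terms of each column as K = Σ(ρt)_known − 3216 × (depth of known layers): K_A = 57437600 − 3216×21400 = −11384800; K_B = 51474400 − 3216×(517 + 18800) = −10649072.
Balance: K_A = K_B − x×(3216 − 2224), so x = (K_B − K_A)/(3216 − 2224) = 735728/992 = 742 m.

742 m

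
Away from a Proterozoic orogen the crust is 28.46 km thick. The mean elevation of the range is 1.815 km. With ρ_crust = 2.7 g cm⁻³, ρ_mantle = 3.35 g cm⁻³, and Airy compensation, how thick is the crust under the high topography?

37.8 km

Root depth r = h ρ_c / (ρ_m − ρ_c) = 1.815 km × 2.7 / 0.65 = 7.539 km.
Total thickness = T + h + r = 28.46 km + 1.815 km + 7.539 km = 37.8 km.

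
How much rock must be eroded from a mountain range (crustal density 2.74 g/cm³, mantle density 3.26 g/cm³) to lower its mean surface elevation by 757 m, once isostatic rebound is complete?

4750 m

Net drop Δ = e − u = e − e ρ_c/ρ_m = e (ρ_m − ρ_c)/ρ_m.
e = Δ ρ_m/(ρ_m − ρ_c) = 757 m × 3.26/0.52 = 4750 m.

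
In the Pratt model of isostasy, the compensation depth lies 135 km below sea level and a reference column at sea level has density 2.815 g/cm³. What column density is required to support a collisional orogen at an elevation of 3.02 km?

Pratt balance: ρ_ref D = ρ (D + h).
ρ = ρ_ref D/(D + h) = 2.815 × 135 km/(135 km + 3.02 km) = 2.75 g/cm³.

2.75 g/cm³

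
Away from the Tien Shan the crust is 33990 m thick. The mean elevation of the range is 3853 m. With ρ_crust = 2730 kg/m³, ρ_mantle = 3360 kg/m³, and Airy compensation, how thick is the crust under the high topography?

54500 m

Root depth r = h ρ_c / (ρ_m − ρ_c) = 3853 m × 2730 / 630 = 16700 m.
Total thickness = T + h + r = 33990 m + 3853 m + 16700 m = 54500 m.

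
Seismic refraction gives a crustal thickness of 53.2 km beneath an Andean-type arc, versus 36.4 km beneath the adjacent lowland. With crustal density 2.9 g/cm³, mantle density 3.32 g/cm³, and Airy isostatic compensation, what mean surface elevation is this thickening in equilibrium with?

Excess crust Δ = 53.2 km − 36.4 km = 16.8 km, split between elevation h and root r with h + r = Δ.
Airy balance ρ_c h = (ρ_m − ρ_c) r gives r = h ρ_c/(ρ_m − ρ_c), so h (1 + ρ_c/(ρ_m − ρ_c)) = Δ, i.e. h = Δ (ρ_m − ρ_c)/ρ_m.
h = 16.8 km × 0.42/3.32 = 2.13 km.

2.13 km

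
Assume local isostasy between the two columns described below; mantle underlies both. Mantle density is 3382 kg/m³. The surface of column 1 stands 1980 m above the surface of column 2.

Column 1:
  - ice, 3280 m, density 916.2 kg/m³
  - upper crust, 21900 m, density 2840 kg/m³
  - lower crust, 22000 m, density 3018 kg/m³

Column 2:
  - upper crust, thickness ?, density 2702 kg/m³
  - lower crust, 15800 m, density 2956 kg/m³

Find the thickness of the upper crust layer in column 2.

Take the compensation level at the base of the deeper column (depth z_c below the surface of column 1) and equate Σ ρ_i t_i down to z_c; mantle fills any gap and the z_c terms cancel.
Column 1: 3280×916.2 + 21900×2840 + 22000×3018 + (z_c − 47180)×3382
Column 2: 1980×0 + x×2702 + 15800×2956 + (z_c − 1980 − 15800 − x)×3382
The z_c×3382 term appears on both sides and cancels. Collect the known terms of each column as K = Σ(ρt)_known − 3382 × (depth of known layers): K_1 = 131597136 − 3382×47180 = −27965624; K_2 = 46704800 − 3382×(1980 + 15800) = −13427160.
Balance: K_1 = K_2 − x×(3382 − 2702), so x = (K_2 − K_1)/(3382 − 2702) = 14538500/680 = 21400 m.

21400 m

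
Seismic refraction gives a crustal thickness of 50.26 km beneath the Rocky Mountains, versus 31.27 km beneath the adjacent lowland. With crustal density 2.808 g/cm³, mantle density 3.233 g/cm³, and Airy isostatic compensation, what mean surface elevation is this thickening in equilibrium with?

2.5 km

Excess crust Δ = 50.26 km − 31.27 km = 18.99 km, split between elevation h and root r with h + r = Δ.
Airy balance ρ_c h = (ρ_m − ρ_c) r gives r = h ρ_c/(ρ_m − ρ_c), so h (1 + ρ_c/(ρ_m − ρ_c)) = Δ, i.e. h = Δ (ρ_m − ρ_c)/ρ_m.
h = 18.99 km × 0.425/3.233 = 2.5 km.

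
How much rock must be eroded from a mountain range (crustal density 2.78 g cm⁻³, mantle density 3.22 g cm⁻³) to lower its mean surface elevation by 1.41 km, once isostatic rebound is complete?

Net drop Δ = e − u = e − e ρ_c/ρ_m = e (ρ_m − ρ_c)/ρ_m.
e = Δ ρ_m/(ρ_m − ρ_c) = 1.41 km × 3.22/0.44 = 10.3 km.

10.3 km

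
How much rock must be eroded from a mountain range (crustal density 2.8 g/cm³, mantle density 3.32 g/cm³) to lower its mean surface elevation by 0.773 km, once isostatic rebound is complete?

4.94 km

Net drop Δ = e − u = e − e ρ_c/ρ_m = e (ρ_m − ρ_c)/ρ_m.
e = Δ ρ_m/(ρ_m − ρ_c) = 0.773 km × 3.32/0.52 = 4.94 km.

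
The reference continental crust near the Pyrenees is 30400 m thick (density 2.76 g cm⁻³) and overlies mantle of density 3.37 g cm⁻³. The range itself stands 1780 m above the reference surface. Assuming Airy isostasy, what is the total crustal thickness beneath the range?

Root depth r = h ρ_c / (ρ_m − ρ_c) = 1780 m × 2.76 / 0.61 = 8054 m.
Total thickness = T + h + r = 30400 m + 1780 m + 8054 m = 40200 m.

40200 m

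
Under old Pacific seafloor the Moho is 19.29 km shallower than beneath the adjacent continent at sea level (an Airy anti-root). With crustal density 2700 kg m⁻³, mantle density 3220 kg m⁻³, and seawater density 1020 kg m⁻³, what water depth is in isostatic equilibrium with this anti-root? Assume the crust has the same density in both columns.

5.97 km

Replacing a thickness d of crust by seawater at the top must be balanced by replacing crust with mantle at the base: d (ρ_c − ρ_w) = a (ρ_m − ρ_c).
d = a (ρ_m − ρ_c)/(ρ_c − ρ_w) = 19.29 km × 520/1680 = 5.97 km.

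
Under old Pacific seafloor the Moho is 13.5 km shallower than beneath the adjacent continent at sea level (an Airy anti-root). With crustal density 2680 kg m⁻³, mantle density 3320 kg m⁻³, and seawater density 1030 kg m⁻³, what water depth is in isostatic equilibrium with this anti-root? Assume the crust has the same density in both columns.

5.24 km

Replacing a thickness d of crust by seawater at the top must be balanced by replacing crust with mantle at the base: d (ρ_c − ρ_w) = a (ρ_m − ρ_c).
d = a (ρ_m − ρ_c)/(ρ_c − ρ_w) = 13.5 km × 640/1650 = 5.24 km.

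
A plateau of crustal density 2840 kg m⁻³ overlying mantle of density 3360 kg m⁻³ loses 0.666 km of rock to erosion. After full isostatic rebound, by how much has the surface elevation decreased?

Rebound u = e ρ_c/ρ_m = 0.666 km × 2840/3360 = 0.5629 km.
Net surface drop = e − u = 0.666 km − 0.5629 km = e (ρ_m − ρ_c)/ρ_m = 0.103 km.

0.103 km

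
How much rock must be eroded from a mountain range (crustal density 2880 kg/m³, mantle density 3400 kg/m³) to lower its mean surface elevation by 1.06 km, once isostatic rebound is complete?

Net drop Δ = e − u = e − e ρ_c/ρ_m = e (ρ_m − ρ_c)/ρ_m.
e = Δ ρ_m/(ρ_m − ρ_c) = 1.06 km × 3400/520 = 6.93 km.

6.93 km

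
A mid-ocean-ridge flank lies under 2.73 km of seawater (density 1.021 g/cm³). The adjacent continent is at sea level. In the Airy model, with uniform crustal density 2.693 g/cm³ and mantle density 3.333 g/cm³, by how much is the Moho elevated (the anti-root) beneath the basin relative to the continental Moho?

7.13 km

For local isostatic compensation: replacing crust with seawater at the top is compensated by replacing crust with mantle at the base: d (ρ_c − ρ_w) = a (ρ_m − ρ_c).
a = d (ρ_c − ρ_w)/(ρ_m − ρ_c) = 2.73 km × 1.672/0.64 = 7.13 km.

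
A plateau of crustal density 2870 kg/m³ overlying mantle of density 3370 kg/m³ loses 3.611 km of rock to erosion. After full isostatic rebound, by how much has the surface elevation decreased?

Rebound u = e ρ_c/ρ_m = 3.611 km × 2870/3370 = 3.075 km.
Net surface drop = e − u = 3.611 km − 3.075 km = e (ρ_m − ρ_c)/ρ_m = 0.536 km.

0.536 km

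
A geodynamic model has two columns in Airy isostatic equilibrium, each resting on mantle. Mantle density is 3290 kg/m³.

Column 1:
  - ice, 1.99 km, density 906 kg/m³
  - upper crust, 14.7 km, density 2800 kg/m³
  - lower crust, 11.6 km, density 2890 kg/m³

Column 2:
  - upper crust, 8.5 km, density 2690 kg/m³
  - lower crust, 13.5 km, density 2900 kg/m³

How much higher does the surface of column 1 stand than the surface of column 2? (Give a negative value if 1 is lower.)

For any compensation level in the mantle, the mantle terms cancel and isostasy reduces to e = (Σt_1 − Σt_2) − (Σ(ρt)_1 − Σ(ρt)_2) / ρ_m.
Σt_1 = 28.29 km; Σt_2 = 22 km; Σ(ρt)_1 = 76486.94; Σ(ρt)_2 = 62015 (in km·kg/m³).
e = (28.29 − 22) − (76486.94 − 62015) / 3290 = 1.89 km.

1.89 km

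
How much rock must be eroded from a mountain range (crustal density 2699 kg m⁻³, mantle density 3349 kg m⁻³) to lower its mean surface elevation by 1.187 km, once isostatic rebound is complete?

Net drop Δ = e − u = e − e ρ_c/ρ_m = e (ρ_m − ρ_c)/ρ_m.
e = Δ ρ_m/(ρ_m − ρ_c) = 1.187 km × 3349/650 = 6.12 km.

6.12 km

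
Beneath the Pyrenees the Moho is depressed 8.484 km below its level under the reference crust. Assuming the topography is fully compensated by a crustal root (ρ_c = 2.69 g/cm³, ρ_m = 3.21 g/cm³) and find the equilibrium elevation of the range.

Isostatic balance requires: ρ_c h = (ρ_m − ρ_c) r.
h = r (ρ_m − ρ_c) / ρ_c = 8.484 km × (3.21 − 2.69) / 2.69 = 1.64 km.

1.64 km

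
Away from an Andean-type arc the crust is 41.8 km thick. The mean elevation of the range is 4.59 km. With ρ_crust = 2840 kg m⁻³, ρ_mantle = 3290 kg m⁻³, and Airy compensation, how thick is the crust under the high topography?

75.4 km

Root depth r = h ρ_c / (ρ_m − ρ_c) = 4.59 km × 2840 / 450 = 28.97 km.
Total thickness = T + h + r = 41.8 km + 4.59 km + 28.97 km = 75.4 km.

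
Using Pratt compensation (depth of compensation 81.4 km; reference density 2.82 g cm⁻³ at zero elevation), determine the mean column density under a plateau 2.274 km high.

Pratt balance: ρ_ref D = ρ (D + h).
ρ = ρ_ref D/(D + h) = 2.82 × 81.4 km/(81.4 km + 2.274 km) = 2.74 g cm⁻³.

2.74 g cm⁻³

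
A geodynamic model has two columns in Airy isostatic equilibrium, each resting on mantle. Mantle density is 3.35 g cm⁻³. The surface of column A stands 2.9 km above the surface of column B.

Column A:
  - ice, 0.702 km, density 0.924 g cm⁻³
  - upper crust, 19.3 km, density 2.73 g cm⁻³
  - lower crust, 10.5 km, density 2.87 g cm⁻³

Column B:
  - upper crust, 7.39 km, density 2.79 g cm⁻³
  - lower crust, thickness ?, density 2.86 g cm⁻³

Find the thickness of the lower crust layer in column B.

Take the compensation level at the base of the deeper column (depth z_c below the surface of column A) and equate Σ ρ_i t_i down to z_c; mantle fills any gap and the z_c terms cancel.
Column A: 0.702×0.924 + 19.3×2.73 + 10.5×2.87 + (z_c − 30.502)×3.35
Column B: 2.9×0 + 7.39×2.79 + x×2.86 + (z_c − 2.9 − 7.39 − x)×3.35
The z_c×3.35 term appears on both sides and cancels. Collect the known terms of each column as K = Σ(ρt)_known − 3.35 × (depth of known layers): K_A = 83.472648 − 3.35×30.502 = −18.709052; K_B = 20.6181 − 3.35×(2.9 + 7.39) = −13.8534.
Balance: K_A = K_B − x×(3.35 − 2.86), so x = (K_B − K_A)/(3.35 − 2.86) = 4.85565/0.49 = 9.91 km.

9.91 km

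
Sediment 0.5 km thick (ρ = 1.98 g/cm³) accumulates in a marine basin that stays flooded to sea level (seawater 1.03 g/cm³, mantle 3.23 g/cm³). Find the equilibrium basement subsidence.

0.216 km

Submarine loading: the sediment displaces seawater, and the subsidence is in turn flooded, so s (ρ_m − ρ_w) = t (ρ_sed − ρ_w).
s = 0.5 km × (1.98 − 1.03) / (3.23 − 1.03) = 0.216 km.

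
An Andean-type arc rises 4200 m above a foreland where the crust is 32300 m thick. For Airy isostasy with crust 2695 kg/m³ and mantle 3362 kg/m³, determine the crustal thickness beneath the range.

Root depth r = h ρ_c / (ρ_m − ρ_c) = 4200 m × 2695 / 667 = 16970 m.
Total thickness = T + h + r = 32300 m + 4200 m + 16970 m = 53500 m.

53500 m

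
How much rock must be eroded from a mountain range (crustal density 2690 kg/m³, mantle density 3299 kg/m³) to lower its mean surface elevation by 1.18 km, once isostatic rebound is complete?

6.39 km

Net drop Δ = e − u = e − e ρ_c/ρ_m = e (ρ_m − ρ_c)/ρ_m.
e = Δ ρ_m/(ρ_m − ρ_c) = 1.18 km × 3299/609 = 6.39 km.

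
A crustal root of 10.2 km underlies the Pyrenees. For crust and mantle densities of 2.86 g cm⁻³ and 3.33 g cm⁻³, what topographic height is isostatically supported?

1.68 km

By Archimedes' principle applied to the lithosphere: ρ_c h = (ρ_m − ρ_c) r.
h = r (ρ_m − ρ_c) / ρ_c = 10.2 km × (3.33 − 2.86) / 2.86 = 1.68 km.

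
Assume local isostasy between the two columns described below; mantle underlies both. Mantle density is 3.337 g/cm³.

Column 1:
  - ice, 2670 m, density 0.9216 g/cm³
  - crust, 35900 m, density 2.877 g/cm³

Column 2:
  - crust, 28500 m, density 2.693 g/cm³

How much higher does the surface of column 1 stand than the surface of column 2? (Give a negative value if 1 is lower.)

1380 m

For any compensation level in the mantle, the mantle terms cancel and isostasy reduces to e = (Σt_1 − Σt_2) − (Σ(ρt)_1 − Σ(ρt)_2) / ρ_m.
Σt_1 = 38570 m; Σt_2 = 28500 m; Σ(ρt)_1 = 105744.972; Σ(ρt)_2 = 76750.5 (in m·g/cm³).
e = (38570 − 28500) − (105744.972 − 76750.5) / 3.337 = 1380 m.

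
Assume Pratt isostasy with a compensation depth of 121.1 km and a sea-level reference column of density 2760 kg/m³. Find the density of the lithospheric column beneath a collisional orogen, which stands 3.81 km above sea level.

Pratt balance: ρ_ref D = ρ (D + h).
ρ = ρ_ref D/(D + h) = 2760 × 121.1 km/(121.1 km + 3.81 km) = 2680 kg/m³.

2680 kg/m³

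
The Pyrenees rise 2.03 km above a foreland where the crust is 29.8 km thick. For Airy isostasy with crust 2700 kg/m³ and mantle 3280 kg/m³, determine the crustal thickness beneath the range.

41.3 km

Root depth r = h ρ_c / (ρ_m − ρ_c) = 2.03 km × 2700 / 580 = 9.45 km.
Total thickness = T + h + r = 29.8 km + 2.03 km + 9.45 km = 41.3 km.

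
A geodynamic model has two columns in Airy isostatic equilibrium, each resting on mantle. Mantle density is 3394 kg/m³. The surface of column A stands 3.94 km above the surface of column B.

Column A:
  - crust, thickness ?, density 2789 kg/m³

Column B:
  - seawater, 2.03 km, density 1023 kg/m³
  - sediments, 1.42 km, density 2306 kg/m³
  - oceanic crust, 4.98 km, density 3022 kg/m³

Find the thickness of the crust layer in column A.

35.7 km

Take the compensation level at the base of the deeper column (depth z_c below the surface of column A) and equate Σ ρ_i t_i down to z_c; mantle fills any gap and the z_c terms cancel.
Column A: x×2789 + (z_c − 0 − x)×3394
Column B: 3.94×0 + 2.03×1023 + 1.42×2306 + 4.98×3022 + (z_c − 3.94 − 8.43)×3394
The z_c×3394 term appears on both sides and cancels. Collect the known terms of each column as K = Σ(ρt)_known − 3394 × (depth of known layers): K_A = 0 − 3394×0 = 0; K_B = 20400.77 − 3394×(3.94 + 8.43) = −21583.01.
Balance: K_A − x×(3394 − 2789) = K_B, so x = (K_A − K_B)/(3394 − 2789) = 21583/605 = 35.7 km.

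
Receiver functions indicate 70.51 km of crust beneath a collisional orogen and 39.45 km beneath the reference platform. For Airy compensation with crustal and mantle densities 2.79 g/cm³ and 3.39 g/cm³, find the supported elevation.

Excess crust Δ = 70.51 km − 39.45 km = 31.06 km, split between elevation h and root r with h + r = Δ.
Airy balance ρ_c h = (ρ_m − ρ_c) r gives r = h ρ_c/(ρ_m − ρ_c), so h (1 + ρ_c/(ρ_m − ρ_c)) = Δ, i.e. h = Δ (ρ_m − ρ_c)/ρ_m.
h = 31.06 km × 0.6/3.39 = 5.5 km.

5.5 km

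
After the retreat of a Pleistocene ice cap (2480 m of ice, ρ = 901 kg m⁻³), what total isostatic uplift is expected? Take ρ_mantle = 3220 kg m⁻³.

Removing the load lets mantle flow back in; uplift u satisfies ρ_ice t = ρ_m u.
u = t ρ_ice/ρ_m = 2480 m × 901/3220 = 694 m.

694 m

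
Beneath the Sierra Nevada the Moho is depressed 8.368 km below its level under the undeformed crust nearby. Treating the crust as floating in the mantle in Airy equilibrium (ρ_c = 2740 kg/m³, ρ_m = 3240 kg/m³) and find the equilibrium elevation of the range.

1.53 km

Balancing pressure at the compensation depth: ρ_c h = (ρ_m − ρ_c) r.
h = r (ρ_m − ρ_c) / ρ_c = 8.368 km × (3240 − 2740) / 2740 = 1.53 km.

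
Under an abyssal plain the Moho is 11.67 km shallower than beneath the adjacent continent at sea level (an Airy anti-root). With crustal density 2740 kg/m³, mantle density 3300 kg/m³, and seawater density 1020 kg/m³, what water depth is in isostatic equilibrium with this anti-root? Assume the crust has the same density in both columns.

Replacing a thickness d of crust by seawater at the top must be balanced by replacing crust with mantle at the base: d (ρ_c − ρ_w) = a (ρ_m − ρ_c).
d = a (ρ_m − ρ_c)/(ρ_c − ρ_w) = 11.67 km × 560/1720 = 3.8 km.

3.8 km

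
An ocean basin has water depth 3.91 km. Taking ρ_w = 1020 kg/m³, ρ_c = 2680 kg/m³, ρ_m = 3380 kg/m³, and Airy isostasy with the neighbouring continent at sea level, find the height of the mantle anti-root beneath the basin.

9.27 km

For local isostatic compensation: replacing crust with seawater at the top is compensated by replacing crust with mantle at the base: d (ρ_c − ρ_w) = a (ρ_m − ρ_c).
a = d (ρ_c − ρ_w)/(ρ_m − ρ_c) = 3.91 km × 1660/700 = 9.27 km.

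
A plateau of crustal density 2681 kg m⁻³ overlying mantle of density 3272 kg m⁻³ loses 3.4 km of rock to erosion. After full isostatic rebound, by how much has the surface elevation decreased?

Rebound u = e ρ_c/ρ_m = 3.4 km × 2681/3272 = 2.786 km.
Net surface drop = e − u = 3.4 km − 2.786 km = e (ρ_m − ρ_c)/ρ_m = 0.614 km.

0.614 km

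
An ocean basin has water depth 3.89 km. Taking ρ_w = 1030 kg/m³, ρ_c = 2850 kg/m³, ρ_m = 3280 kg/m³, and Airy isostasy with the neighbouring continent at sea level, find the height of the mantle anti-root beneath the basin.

16.5 km

By Archimedes' principle applied to the lithosphere: replacing crust with seawater at the top is compensated by replacing crust with mantle at the base: d (ρ_c − ρ_w) = a (ρ_m − ρ_c).
a = d (ρ_c − ρ_w)/(ρ_m − ρ_c) = 3.89 km × 1820/430 = 16.5 km.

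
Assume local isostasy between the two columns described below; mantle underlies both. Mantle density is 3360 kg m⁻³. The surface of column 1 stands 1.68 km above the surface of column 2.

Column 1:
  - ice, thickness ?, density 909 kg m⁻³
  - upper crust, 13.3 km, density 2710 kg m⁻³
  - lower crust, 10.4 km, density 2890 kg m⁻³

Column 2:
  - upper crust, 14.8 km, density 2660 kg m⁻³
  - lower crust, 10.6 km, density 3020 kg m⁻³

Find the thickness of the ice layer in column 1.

2.48 km

Take the compensation level at the base of the deeper column (depth z_c below the surface of column 1) and equate Σ ρ_i t_i down to z_c; mantle fills any gap and the z_c terms cancel.
Column 1: x×909 + 13.3×2710 + 10.4×2890 + (z_c − 23.7 − x)×3360
Column 2: 1.68×0 + 14.8×2660 + 10.6×3020 + (z_c − 1.68 − 25.4)×3360
The z_c×3360 term appears on both sides and cancels. Collect the known terms of each column as K = Σ(ρt)_known − 3360 × (depth of known layers): K_1 = 66099 − 3360×23.7 = −13533; K_2 = 71380 − 3360×(1.68 + 25.4) = −19608.8.
Balance: K_1 − x×(3360 − 909) = K_2, so x = (K_1 − K_2)/(3360 − 909) = 6075.8/2451 = 2.48 km.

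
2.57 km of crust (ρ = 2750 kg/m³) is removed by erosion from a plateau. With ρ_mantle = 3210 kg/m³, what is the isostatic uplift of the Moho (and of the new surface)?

Unloading: uplift u = e ρ_c/ρ_m = 2.57 km × 2750/3210 = 2.2 km.

2.2 km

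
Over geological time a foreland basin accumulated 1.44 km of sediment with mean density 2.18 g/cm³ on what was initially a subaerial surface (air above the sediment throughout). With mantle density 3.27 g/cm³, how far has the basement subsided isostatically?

Subaerial load: s = t ρ_sed / ρ_m = 1.44 km × 2.18/3.27 = 0.96 km.

0.96 km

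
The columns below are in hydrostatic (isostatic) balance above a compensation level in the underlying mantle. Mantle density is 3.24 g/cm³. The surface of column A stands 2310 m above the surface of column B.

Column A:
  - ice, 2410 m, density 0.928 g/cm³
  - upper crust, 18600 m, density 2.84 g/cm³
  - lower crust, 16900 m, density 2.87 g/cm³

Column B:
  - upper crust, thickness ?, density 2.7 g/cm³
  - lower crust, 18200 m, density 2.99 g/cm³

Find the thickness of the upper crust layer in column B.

Take the compensation level at the base of the deeper column (depth z_c below the surface of column A) and equate Σ ρ_i t_i down to z_c; mantle fills any gap and the z_c terms cancel.
Column A: 2410×0.928 + 18600×2.84 + 16900×2.87 + (z_c − 37910)×3.24
Column B: 2310×0 + x×2.7 + 18200×2.99 + (z_c − 2310 − 18200 − x)×3.24
The z_c×3.24 term appears on both sides and cancels. Collect the known terms of each column as K = Σ(ρt)_known − 3.24 × (depth of known layers): K_A = 103563.48 − 3.24×37910 = −19264.92; K_B = 54418 − 3.24×(2310 + 18200) = −12034.4.
Balance: K_A = K_B − x×(3.24 − 2.7), so x = (K_B − K_A)/(3.24 − 2.7) = 7230.52/0.54 = 13400 m.

13400 m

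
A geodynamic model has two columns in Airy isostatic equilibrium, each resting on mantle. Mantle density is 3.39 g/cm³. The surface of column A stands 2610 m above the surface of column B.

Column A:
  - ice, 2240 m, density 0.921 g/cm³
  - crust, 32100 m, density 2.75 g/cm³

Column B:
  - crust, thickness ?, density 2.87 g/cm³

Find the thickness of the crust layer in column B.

Take the compensation level at the base of the deeper column (depth z_c below the surface of column A) and equate Σ ρ_i t_i down to z_c; mantle fills any gap and the z_c terms cancel.
Column A: 2240×0.921 + 32100×2.75 + (z_c − 34340)×3.39
Column B: 2610×0 + x×2.87 + (z_c − 2610 − 0 − x)×3.39
The z_c×3.39 term appears on both sides and cancels. Collect the known terms of each column as K = Σ(ρt)_known − 3.39 × (depth of known layers): K_A = 90338.04 − 3.39×34340 = −26074.56; K_B = 0 − 3.39×(2610 + 0) = −8847.9.
Balance: K_A = K_B − x×(3.39 − 2.87), so x = (K_B − K_A)/(3.39 − 2.87) = 17226.7/0.52 = 33100 m.

33100 m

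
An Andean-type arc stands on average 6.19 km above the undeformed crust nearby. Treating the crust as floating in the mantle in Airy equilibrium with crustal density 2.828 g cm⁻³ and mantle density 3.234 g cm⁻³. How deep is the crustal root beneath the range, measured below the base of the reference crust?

43.1 km

Isostatic balance requires: the weight of the topography is balanced by the buoyancy of the root, ρ_c h = (ρ_m − ρ_c) r.
r = h · ρ_c / (ρ_m − ρ_c) = 6.19 km × 2.828 / (3.234 − 2.828) = 43.1 km.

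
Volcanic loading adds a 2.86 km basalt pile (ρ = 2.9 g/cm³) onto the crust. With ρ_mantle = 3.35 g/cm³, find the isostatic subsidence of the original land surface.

2.48 km

Subaerial loading: s = t ρ_load / ρ_m.
s = 2.86 km × 2.9/3.35 = 2.48 km.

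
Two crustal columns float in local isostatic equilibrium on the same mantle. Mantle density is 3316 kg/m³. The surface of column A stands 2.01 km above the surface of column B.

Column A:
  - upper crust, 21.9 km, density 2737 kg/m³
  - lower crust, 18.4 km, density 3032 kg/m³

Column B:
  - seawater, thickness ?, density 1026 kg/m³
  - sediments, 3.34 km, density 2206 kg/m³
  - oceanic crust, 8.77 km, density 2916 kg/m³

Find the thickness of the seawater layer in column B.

Take the compensation level at the base of the deeper column (depth z_c below the surface of column A) and equate Σ ρ_i t_i down to z_c; mantle fills any gap and the z_c terms cancel.
Column A: 21.9×2737 + 18.4×3032 + (z_c − 40.3)×3316
Column B: 2.01×0 + x×1026 + 3.34×2206 + 8.77×2916 + (z_c − 2.01 − 12.11 − x)×3316
The z_c×3316 term appears on both sides and cancels. Collect the known terms of each column as K = Σ(ρt)_known − 3316 × (depth of known layers): K_A = 115729.1 − 3316×40.3 = −17905.7; K_B = 32941.36 − 3316×(2.01 + 12.11) = −13880.56.
Balance: K_A = K_B − x×(3316 − 1026), so x = (K_B − K_A)/(3316 − 1026) = 4025.14/2290 = 1.76 km.

1.76 km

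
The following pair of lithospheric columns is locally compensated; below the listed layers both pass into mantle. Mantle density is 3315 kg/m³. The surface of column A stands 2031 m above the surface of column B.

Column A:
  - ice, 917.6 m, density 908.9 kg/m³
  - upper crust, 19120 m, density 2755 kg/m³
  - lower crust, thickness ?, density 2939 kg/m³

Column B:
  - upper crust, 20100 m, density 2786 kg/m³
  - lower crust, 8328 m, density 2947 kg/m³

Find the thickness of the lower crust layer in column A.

Take the compensation level at the base of the deeper column (depth z_c below the surface of column A) and equate Σ ρ_i t_i down to z_c; mantle fills any gap and the z_c terms cancel.
Column A: 917.6×908.9 + 19120×2755 + x×2939 + (z_c − 20037.6 − x)×3315
Column B: 2031×0 + 20100×2786 + 8328×2947 + (z_c − 2031 − 28428)×3315
The z_c×3315 term appears on both sides and cancels. Collect the known terms of each column as K = Σ(ρt)_known − 3315 × (depth of known layers): K_A = 53509606.6 − 3315×20037.6 = −12915037.4; K_B = 80541216 − 3315×(2031 + 28428) = −20430369.
Balance: K_A − x×(3315 − 2939) = K_B, so x = (K_A − K_B)/(3315 − 2939) = 7515330/376 = 20000 m.

20000 m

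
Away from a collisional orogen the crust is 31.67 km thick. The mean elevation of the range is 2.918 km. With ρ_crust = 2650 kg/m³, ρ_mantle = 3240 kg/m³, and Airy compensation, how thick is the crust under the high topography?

Root depth r = h ρ_c / (ρ_m − ρ_c) = 2.918 km × 2650 / 590 = 13.11 km.
Total thickness = T + h + r = 31.67 km + 2.918 km + 13.11 km = 47.7 km.

47.7 km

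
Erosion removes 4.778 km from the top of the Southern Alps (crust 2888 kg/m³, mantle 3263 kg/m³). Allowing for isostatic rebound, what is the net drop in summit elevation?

0.549 km

Rebound u = e ρ_c/ρ_m = 4.778 km × 2888/3263 = 4.229 km.
Net surface drop = e − u = 4.778 km − 4.229 km = e (ρ_m − ρ_c)/ρ_m = 0.549 km.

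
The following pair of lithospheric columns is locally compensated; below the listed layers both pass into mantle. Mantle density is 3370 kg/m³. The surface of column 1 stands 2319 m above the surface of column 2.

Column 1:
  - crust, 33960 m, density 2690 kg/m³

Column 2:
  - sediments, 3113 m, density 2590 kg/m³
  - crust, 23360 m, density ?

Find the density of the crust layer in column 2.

Take the compensation level at the base of the deeper column (depth z_c below the surface of column 1) and equate Σ ρ_i t_i down to z_c; mantle fills any gap and the z_c terms cancel.
Column 1: 33960×2690 + (z_c − 33960)×3370
Column 2: 2319×0 + 3113×2590 + 23360×ρ + (z_c − 2319 − 26473)×3370
The z_c×3370 term appears on both sides and cancels. Collect the known terms of each column as K = Σ(ρt)_known − 3370 × (depth of known layers): K_1 = 91352400 − 3370×33960 = −23092800; K_2 = 8062670 − 3370×(2319 + 26473) = −88966370.
Balance: K_1 = K_2 + 23360×ρ, so ρ = (K_1 − K_2)/23360 = 65873600/23360 = 2820 kg/m³.

2820 kg/m³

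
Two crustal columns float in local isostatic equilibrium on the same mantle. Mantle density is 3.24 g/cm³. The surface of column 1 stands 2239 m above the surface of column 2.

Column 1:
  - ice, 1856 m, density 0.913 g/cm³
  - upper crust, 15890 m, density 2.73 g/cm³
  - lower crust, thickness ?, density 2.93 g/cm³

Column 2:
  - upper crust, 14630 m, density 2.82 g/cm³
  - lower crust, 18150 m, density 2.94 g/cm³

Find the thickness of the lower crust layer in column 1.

Take the compensation level at the base of the deeper column (depth z_c below the surface of column 1) and equate Σ ρ_i t_i down to z_c; mantle fills any gap and the z_c terms cancel.
Column 1: 1856×0.913 + 15890×2.73 + x×2.93 + (z_c − 17746 − x)×3.24
Column 2: 2239×0 + 14630×2.82 + 18150×2.94 + (z_c − 2239 − 32780)×3.24
The z_c×3.24 term appears on both sides and cancels. Collect the known terms of each column as K = Σ(ρt)_known − 3.24 × (depth of known layers): K_1 = 45074.228 − 3.24×17746 = −12422.812; K_2 = 94617.6 − 3.24×(2239 + 32780) = −18843.96.
Balance: K_1 − x×(3.24 − 2.93) = K_2, so x = (K_1 − K_2)/(3.24 − 2.93) = 6421.15/0.31 = 20700 m.

20700 m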